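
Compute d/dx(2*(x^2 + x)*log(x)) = 4*x*log(x) + 2*x + 2*log(x) + 2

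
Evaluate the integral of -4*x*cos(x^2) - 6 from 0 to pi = -6*pi - 2*sin(pi^2)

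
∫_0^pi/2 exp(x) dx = -1 + exp(pi/2)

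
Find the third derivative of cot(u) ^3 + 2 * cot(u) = -60*cot(u)^6 - 126*cot(u)^4 - 76*cot(u)^2 - 10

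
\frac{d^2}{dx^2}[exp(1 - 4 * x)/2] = 8*exp(1 - 4*x)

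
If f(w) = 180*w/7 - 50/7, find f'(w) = 180/7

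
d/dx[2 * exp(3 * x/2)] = 3*exp(3*x/2)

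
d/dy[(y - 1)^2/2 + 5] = y - 1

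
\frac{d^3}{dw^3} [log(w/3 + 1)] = 2/(w^3 + 9*w^2 + 27*w + 27)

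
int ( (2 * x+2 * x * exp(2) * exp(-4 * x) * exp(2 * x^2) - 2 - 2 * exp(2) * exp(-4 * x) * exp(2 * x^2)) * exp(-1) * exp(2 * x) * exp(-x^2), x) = 2*sinh((x - 1)^2) + C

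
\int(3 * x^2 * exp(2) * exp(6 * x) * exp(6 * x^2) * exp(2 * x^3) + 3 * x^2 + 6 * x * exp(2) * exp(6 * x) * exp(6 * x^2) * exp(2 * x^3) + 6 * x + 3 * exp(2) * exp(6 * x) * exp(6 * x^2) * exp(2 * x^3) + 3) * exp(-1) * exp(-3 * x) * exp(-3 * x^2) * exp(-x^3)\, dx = 2*sinh((x + 1)^3) + C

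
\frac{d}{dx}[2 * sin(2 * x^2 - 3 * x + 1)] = 2*(4*x - 3)*cos(2*x^2 - 3*x + 1)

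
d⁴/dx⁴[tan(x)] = 24*tan(x)^5 + 40*tan(x)^3 + 16*tan(x)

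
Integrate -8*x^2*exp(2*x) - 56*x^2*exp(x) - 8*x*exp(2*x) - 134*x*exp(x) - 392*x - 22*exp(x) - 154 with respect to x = 2*x*exp(x) + 14*x - 4*(x*exp(x) + 7*x + 3)^2 + C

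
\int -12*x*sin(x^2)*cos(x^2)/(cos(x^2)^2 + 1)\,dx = 3*log(cos(x^2)^2 + 1) + C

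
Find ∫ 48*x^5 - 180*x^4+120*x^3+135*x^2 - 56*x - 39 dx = 8*x^6 - 36*x^5 + 30*x^4 + 45*x^3 - 28*x^2 - 39*x + C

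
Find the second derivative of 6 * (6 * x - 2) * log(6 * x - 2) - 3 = 108/(3*x - 1)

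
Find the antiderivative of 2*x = x^2 + C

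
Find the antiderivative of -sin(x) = cos(x) + C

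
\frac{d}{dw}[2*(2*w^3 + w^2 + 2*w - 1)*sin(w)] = 4*w^3*cos(w) + 12*w^2*sin(w) + 2*w^2*cos(w) + 4*w*sin(w) + 4*w*cos(w) + 4*sin(w) - 2*cos(w)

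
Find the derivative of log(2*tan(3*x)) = 6/sin(6*x)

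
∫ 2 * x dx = x^2 + C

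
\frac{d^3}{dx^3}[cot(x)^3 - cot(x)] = -60*cot(x)^6 - 108*cot(x)^4 - 52*cot(x)^2 - 4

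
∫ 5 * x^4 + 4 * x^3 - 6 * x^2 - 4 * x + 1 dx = x^5 + x^4 - 2*x^3 - 2*x^2 + x + C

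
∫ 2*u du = u^2 + C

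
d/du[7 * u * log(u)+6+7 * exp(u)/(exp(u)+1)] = (7*exp(2*u)*log(u) + 7*exp(2*u) + 14*exp(u)*log(u) + 21*exp(u) + 7*log(u) + 7)/(exp(2*u) + 2*exp(u) + 1)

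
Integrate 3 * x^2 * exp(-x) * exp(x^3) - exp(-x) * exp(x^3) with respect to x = exp(x*(x^2 - 1)) + C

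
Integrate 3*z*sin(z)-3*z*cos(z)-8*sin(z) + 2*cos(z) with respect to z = -sqrt(2)*(3*z - 5)*sin(z + pi/4) + C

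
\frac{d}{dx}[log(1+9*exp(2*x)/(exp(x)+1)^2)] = 18*exp(2*x)/(10*exp(3*x) + 12*exp(2*x) + 3*exp(x) + 1)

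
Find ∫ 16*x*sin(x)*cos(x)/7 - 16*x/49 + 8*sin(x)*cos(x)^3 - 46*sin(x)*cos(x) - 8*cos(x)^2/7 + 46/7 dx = 2*x - 2*(2*x + 7*cos(x)^2 - 28)^2/49 + 7*cos(x)^2 + C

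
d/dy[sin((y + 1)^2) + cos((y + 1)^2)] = -2*y*sin(y^2 + 2*y + 1) + 2*y*cos(y^2 + 2*y + 1) - 2*sin(y^2 + 2*y + 1) + 2*cos(y^2 + 2*y + 1)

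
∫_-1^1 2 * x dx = 0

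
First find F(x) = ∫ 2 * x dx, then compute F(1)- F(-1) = 0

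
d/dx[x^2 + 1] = 2*x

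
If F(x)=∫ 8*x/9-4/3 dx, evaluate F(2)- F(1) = 0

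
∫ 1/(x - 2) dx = log(x - 2) + C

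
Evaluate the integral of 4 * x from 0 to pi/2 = pi^2/2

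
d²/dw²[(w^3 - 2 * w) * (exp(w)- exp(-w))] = (w^3*exp(2*w) - w^3 + 6*w^2*exp(2*w) + 6*w^2 + 4*w*exp(2*w) - 4*w - 4*exp(2*w) - 4)*exp(-w)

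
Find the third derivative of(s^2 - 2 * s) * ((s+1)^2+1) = 24*s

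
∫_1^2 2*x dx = 3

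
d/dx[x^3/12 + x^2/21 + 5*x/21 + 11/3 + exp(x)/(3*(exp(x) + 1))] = (21*x^2*exp(2*x) + 42*x^2*exp(x) + 21*x^2 + 8*x*exp(2*x) + 16*x*exp(x) + 8*x + 20*exp(2*x) + 68*exp(x) + 20)/(84*exp(2*x) + 168*exp(x) + 84)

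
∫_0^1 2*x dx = 1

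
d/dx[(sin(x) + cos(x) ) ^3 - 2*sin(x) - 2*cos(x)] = sqrt(2)*(3*sin(3*x + pi/4) - cos(x + pi/4))/2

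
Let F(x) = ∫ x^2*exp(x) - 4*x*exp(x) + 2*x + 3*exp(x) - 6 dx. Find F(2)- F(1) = -4*E - 3 + exp(2)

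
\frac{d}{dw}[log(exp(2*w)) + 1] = 2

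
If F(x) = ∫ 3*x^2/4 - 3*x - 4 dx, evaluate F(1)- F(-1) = -15/2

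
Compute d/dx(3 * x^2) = 6*x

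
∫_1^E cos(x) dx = -sin(1) + sin(E)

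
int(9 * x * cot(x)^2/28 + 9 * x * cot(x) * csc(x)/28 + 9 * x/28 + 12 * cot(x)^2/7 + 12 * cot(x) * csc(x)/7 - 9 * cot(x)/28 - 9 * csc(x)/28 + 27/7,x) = -(3*x + 16)*(3*cot(x) + 3*csc(x) - 20)/28 + C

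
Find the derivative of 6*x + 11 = 6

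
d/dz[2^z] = 2^z*log(2)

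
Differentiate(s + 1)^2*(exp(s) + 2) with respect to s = s^2*exp(s) + 4*s*exp(s) + 4*s + 3*exp(s) + 4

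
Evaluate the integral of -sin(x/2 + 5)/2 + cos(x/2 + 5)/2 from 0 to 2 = -cos(5) + sin(6) - sin(5) + cos(6)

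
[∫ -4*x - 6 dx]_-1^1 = -12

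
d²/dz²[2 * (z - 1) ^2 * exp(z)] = 2*z^2*exp(z) + 4*z*exp(z) - 2*exp(z)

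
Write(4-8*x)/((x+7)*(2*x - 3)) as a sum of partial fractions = -16/(17*(2*x - 3)) - 60/(17*(x + 7))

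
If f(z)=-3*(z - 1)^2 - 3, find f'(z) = 6 - 6*z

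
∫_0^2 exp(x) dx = -1 + exp(2)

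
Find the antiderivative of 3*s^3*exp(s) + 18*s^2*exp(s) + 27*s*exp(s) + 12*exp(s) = 3*(s + 1)^3*exp(s) + C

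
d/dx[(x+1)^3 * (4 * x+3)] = 16*x^3 + 45*x^2 + 42*x + 13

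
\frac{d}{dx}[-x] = -1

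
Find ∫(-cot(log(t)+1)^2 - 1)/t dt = cot(log(t) + 1) + C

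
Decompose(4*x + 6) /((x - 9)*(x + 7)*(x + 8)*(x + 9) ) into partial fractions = 5/(6*(x + 9)) - 26/(17*(x + 8)) + 11/(16*(x + 7)) + 7/(816*(x - 9))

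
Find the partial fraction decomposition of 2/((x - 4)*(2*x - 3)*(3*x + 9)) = -8/(135*(2*x - 3)) + 2/(189*(x + 3)) + 2/(105*(x - 4))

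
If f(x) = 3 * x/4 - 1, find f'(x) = 3/4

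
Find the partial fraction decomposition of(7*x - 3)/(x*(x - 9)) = 20/(3*(x - 9)) + 1/(3*x)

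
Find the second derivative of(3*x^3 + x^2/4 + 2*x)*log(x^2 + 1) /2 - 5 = (36*x^5*log(x^2 + 1) + 60*x^5 + x^4*log(x^2 + 1) + 3*x^4 + 72*x^3*log(x^2 + 1) + 92*x^3 + 2*x^2*log(x^2 + 1) + 5*x^2 + 36*x*log(x^2 + 1) + 24*x + log(x^2 + 1))/(4*x^4 + 8*x^2 + 4)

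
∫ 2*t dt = t^2 + C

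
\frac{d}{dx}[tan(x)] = cos(x)^(-2)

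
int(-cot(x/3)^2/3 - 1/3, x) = cot(x/3) + C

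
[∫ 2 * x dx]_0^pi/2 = pi^2/4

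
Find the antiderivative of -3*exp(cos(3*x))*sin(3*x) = exp(cos(3*x)) + C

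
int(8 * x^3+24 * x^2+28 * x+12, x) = 2*x^4 + 8*x^3 + 14*x^2 + 12*x + C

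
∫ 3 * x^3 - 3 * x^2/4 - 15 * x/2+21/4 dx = 3*x^4/4 - x^3/4 - 15*x^2/4 + 21*x/4 + C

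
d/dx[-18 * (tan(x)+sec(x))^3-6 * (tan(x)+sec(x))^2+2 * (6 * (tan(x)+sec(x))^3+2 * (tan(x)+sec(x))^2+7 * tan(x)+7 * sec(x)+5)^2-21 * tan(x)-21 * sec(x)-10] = (sin(x) + 1)^3*(-99*sin(x)^2/cos(x)^2 + 528*sin(x)^2/cos(x)^3 + 8*sin(x)/cos(x) + 242*sin(x)/cos(x)^2 + 1728*sin(x)/cos(x)^3 + 16 + 200/cos(x) + 817/cos(x)^2 + 1200/cos(x)^3)/cos(x)^4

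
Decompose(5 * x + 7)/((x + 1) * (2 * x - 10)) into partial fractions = -1/(6*(x + 1)) + 8/(3*(x - 5))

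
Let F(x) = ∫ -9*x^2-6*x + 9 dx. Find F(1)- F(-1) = 12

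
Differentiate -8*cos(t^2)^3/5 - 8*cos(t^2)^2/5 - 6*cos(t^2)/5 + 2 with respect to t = 4*t*(-12*sin(t^2)^2/5 + 8*cos(t^2)/5 + 3)*sin(t^2)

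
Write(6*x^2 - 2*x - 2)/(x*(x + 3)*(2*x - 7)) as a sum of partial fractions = 258/(91*(2*x - 7)) + 58/(39*(x + 3)) + 2/(21*x)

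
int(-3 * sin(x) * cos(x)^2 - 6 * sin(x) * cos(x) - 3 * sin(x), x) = (cos(x) + 1)^3 + C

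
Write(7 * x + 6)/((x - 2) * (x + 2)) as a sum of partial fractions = 2/(x + 2) + 5/(x - 2)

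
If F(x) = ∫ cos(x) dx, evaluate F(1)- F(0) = sin(1)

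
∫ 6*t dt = 3*t^2 + C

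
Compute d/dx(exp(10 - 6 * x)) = -6*exp(10 - 6*x)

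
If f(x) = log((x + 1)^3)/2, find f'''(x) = 3/(x^3 + 3*x^2 + 3*x + 1)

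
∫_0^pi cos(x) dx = 0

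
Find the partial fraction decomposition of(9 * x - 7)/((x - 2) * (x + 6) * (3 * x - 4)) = -45/(44*(3*x - 4)) - 61/(176*(x + 6)) + 11/(16*(x - 2))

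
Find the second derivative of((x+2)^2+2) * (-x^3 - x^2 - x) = -20*x^3 - 60*x^2 - 66*x - 20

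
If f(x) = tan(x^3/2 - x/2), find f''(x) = 9*x^4*tan(x^3/2 - x/2)^3/2 + 9*x^4*tan(x^3/2 - x/2)/2 - 3*x^2*tan(x^3/2 - x/2)^3 - 3*x^2*tan(x^3/2 - x/2) + 3*x*tan(x^3/2 - x/2)^2 + 3*x + tan(x^3/2 - x/2)^3/2 + tan(x^3/2 - x/2)/2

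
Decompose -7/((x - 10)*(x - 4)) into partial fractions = 7/(6*(x - 4)) - 7/(6*(x - 10))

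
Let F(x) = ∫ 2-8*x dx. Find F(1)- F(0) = -2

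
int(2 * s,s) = s^2 + C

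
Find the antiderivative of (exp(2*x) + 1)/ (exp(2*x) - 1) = log(sinh(x)) + C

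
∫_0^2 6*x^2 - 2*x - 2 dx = 8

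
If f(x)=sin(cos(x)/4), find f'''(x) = (sin(x)^2*cos(cos(x)/4) - 12*sin(cos(x)/4)*cos(x) + 16*cos(cos(x)/4))*sin(x)/64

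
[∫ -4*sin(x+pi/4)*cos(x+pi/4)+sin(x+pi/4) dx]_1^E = cos(pi/4 + 1) - sin(2*E) + sin(2) - cos(pi/4 + E)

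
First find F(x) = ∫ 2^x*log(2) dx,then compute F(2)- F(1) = 2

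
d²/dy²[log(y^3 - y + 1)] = (-3*y^4 + 6*y - 1)/(y^6 - 2*y^4 + 2*y^3 + y^2 - 2*y + 1)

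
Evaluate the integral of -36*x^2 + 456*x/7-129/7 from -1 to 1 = -426/7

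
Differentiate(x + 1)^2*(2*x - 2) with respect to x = 6*x^2 + 4*x - 2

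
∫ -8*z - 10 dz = -4*z^2 - 10*z + C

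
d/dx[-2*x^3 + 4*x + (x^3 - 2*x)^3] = 9*x^8 - 42*x^6 + 60*x^4 - 30*x^2 + 4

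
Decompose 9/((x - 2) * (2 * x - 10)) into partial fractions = -3/(2*(x - 2)) + 3/(2*(x - 5))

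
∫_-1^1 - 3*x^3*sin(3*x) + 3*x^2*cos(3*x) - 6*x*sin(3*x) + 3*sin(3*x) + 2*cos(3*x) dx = 6*cos(3)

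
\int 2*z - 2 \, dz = z^2 - 2*z + C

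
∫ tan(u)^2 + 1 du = tan(u) + C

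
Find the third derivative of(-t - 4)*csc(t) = (-t*cos(t)/sin(t) + 6*t*cos(t)/sin(t)^3 + 3 - 4*cos(t)/sin(t) - 6/sin(t)^2 + 24*cos(t)/sin(t)^3)/sin(t)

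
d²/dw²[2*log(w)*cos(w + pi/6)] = -2*(w^2*log(w)*cos(w + pi/6) + 2*w*sin(w + pi/6) + cos(w + pi/6))/w^2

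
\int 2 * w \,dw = w^2 + C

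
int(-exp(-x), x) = exp(-x) + C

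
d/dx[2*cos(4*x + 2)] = -8*sin(4*x + 2)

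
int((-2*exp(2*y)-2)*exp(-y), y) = -4*sinh(y) + C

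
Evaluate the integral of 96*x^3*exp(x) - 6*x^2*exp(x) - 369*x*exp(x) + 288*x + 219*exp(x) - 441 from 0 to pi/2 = -657/2 + (3 + pi*exp(pi/2))*(-3*pi/2 + 3*(6 - 2*pi)^2 + 3/2)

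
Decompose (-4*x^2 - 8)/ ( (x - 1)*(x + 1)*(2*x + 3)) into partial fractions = -68/(5*(2*x + 3)) + 6/(x + 1) - 6/(5*(x - 1))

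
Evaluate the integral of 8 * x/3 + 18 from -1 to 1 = 36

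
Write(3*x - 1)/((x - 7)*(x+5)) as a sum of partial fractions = 4/(3*(x + 5)) + 5/(3*(x - 7))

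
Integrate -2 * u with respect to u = -u^2 + C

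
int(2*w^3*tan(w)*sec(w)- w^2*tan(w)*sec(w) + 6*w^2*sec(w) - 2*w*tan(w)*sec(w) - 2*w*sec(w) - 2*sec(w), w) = w*(2*w^2 - w - 2)*sec(w) + C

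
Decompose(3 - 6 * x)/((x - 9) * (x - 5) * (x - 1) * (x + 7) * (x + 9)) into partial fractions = 19/(1680*(x + 9)) - 15/(1024*(x + 7)) - 3/(2560*(x - 1)) + 9/(896*(x - 5)) - 17/(3072*(x - 9))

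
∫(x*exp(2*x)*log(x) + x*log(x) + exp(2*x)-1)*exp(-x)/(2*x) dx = log(x)*sinh(x) + C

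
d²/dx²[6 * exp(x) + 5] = 6*exp(x)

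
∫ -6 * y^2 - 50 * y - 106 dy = -2*y^3 - 25*y^2 - 106*y + C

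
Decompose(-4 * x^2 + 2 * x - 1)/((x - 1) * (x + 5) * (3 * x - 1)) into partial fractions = 7/(32*(3*x - 1)) - 37/(32*(x + 5)) - 1/(4*(x - 1))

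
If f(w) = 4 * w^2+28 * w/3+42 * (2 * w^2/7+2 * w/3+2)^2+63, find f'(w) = 96*w^3/7 + 48*w^2 + 424*w/3 + 364/3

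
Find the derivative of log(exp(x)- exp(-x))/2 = (exp(2*x) + 1)/(2*exp(2*x) - 2)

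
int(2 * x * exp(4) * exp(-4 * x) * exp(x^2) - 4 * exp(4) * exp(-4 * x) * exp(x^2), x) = exp((x - 2)^2) + C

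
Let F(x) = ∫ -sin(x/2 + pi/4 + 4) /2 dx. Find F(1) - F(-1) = -cos(pi/4 + 7/2) + cos(pi/4 + 9/2)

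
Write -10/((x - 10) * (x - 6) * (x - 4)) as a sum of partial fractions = -5/(6*(x - 4)) + 5/(4*(x - 6)) - 5/(12*(x - 10))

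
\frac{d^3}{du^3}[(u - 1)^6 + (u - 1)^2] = 120*u^3 - 360*u^2 + 360*u - 120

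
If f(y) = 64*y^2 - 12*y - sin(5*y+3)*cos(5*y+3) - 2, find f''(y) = 50*sin(10*y + 6) + 128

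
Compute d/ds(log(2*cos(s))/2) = -tan(s)/2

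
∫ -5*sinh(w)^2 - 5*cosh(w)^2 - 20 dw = -20*w - 5*sinh(2*w)/2 + C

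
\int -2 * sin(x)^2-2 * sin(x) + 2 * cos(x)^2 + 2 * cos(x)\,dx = (sqrt(2)*sin(x + pi/4) + 1)^2 + C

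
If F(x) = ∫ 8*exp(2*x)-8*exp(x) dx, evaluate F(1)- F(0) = (-2 + 2*E)^2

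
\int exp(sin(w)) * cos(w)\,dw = exp(sin(w)) + C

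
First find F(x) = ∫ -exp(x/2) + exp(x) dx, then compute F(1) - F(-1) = -(-1 + exp(-1/2))^2 + (-1 + exp(1/2))^2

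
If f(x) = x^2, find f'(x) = 2*x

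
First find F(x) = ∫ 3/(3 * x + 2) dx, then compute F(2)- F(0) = 2*log(2)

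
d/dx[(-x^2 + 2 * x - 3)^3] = -6*x^5 + 30*x^4 - 84*x^3 + 132*x^2 - 126*x + 54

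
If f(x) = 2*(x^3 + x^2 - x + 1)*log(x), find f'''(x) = (12*x^3*log(x) + 22*x^3 + 4*x^2 + 2*x + 4)/x^3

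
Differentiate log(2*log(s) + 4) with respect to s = 1/(s*log(s) + 2*s)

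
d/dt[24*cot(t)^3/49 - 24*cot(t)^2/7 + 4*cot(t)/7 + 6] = -72*cot(t)^4/49 + 48*cot(t)^3/7 - 100*cot(t)^2/49 + 48*cot(t)/7 - 4/7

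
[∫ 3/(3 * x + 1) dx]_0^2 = log(7)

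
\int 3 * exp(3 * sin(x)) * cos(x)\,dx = exp(3*sin(x)) + C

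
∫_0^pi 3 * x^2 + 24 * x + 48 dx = -64 + (pi + 4)^3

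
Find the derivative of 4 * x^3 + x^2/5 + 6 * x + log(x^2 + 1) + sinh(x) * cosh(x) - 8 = (60*x^4 + 2*x^3 + 10*x^2*sinh(x)^2 + 95*x^2 + 12*x + 10*sinh(x)^2 + 35)/(5*x^2 + 5)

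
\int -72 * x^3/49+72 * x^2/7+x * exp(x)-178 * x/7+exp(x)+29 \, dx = x*(-18*x^3 + 168*x^2 - 623*x + 49*exp(x) + 1421)/49 + C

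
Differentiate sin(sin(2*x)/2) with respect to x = cos(2*x)*cos(sin(2*x)/2)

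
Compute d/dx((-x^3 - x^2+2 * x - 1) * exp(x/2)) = -x^3*exp(x/2)/2 - 7*x^2*exp(x/2)/2 - x*exp(x/2) + 3*exp(x/2)/2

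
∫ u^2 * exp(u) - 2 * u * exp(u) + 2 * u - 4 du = (u - 2)^2*(exp(u) + 1) + C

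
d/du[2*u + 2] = 2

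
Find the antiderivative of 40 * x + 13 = 20*x^2 + 13*x + C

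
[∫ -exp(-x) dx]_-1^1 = -E + exp(-1)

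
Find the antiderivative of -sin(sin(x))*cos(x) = cos(sin(x)) + C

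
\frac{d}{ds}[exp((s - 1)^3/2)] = 3*s^2*exp(s^3/2 - 3*s^2/2 + 3*s/2 - 1/2)/2 - 3*s*exp(s^3/2 - 3*s^2/2 + 3*s/2 - 1/2) + 3*exp(s^3/2 - 3*s^2/2 + 3*s/2 - 1/2)/2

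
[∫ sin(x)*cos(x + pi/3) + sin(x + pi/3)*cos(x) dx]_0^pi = 0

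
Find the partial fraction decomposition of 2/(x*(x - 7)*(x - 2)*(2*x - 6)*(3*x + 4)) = 81/(13000*(3*x + 4)) + 1/(100*(x - 2)) - 1/(156*(x - 3)) + 1/(3500*(x - 7)) - 1/(168*x)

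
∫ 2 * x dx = x^2 + C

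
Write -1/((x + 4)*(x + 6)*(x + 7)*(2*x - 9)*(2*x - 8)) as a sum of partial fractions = -8/(8211*(2*x - 9)) - 1/(1518*(x + 7)) + 1/(840*(x + 6)) - 1/(1632*(x + 4)) + 1/(1760*(x - 4))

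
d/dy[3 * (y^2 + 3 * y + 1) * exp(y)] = 3*y^2*exp(y) + 15*y*exp(y) + 12*exp(y)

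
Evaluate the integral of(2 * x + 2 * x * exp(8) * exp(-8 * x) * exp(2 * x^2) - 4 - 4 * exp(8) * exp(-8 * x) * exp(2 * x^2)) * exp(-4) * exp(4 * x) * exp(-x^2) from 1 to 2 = -E + exp(-1)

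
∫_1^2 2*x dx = 3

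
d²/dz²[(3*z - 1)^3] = 162*z - 54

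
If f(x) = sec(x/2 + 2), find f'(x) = tan(x/2 + 2)*sec(x/2 + 2)/2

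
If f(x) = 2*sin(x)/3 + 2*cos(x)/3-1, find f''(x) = -2*sin(x)/3 - 2*cos(x)/3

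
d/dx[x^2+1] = 2*x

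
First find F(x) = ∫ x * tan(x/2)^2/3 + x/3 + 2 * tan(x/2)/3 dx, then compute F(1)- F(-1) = 0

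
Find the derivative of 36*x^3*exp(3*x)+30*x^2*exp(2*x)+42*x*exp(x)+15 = 108*x^3*exp(3*x) + 108*x^2*exp(3*x) + 60*x^2*exp(2*x) + 60*x*exp(2*x) + 42*x*exp(x) + 42*exp(x)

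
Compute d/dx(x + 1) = 1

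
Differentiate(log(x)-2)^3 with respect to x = (3*log(x)^2 - 12*log(x) + 12)/x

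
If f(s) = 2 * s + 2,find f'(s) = 2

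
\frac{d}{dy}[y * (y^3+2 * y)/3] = 4*y^3/3 + 4*y/3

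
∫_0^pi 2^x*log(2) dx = -1 + 2^pi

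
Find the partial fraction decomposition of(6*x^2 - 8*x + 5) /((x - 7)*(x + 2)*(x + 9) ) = 563/(112*(x + 9)) - 5/(7*(x + 2)) + 27/(16*(x - 7))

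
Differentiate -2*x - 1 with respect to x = -2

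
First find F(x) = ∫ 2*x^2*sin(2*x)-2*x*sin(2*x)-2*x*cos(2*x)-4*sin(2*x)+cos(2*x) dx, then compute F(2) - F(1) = -2*cos(2)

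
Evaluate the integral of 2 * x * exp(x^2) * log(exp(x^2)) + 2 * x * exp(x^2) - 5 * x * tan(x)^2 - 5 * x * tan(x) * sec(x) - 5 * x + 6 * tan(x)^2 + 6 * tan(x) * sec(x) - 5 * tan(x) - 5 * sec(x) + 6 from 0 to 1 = -6 + tan(1) + sec(1) + E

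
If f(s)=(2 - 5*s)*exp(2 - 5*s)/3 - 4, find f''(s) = (100 - 125*s)*exp(2 - 5*s)/3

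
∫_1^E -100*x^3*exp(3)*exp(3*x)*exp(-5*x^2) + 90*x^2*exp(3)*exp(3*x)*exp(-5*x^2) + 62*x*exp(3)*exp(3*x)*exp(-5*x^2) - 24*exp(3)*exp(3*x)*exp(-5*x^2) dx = -2*(-5*exp(2) + 3 + 3*E)*exp(-5*exp(2) + 3 + 3*E) + 2*E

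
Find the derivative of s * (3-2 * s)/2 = 3/2 - 2*s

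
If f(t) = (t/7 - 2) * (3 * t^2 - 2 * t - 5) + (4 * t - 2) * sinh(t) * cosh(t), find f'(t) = 9*t^2/7 + 4*t*cosh(2*t) - 88*t/7 + 2*sinh(2*t) - 2*cosh(2*t) + 23/7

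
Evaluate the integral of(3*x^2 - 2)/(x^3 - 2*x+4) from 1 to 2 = -log(3) + log(8)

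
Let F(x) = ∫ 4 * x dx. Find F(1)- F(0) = 2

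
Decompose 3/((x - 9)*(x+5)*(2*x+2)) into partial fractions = 3/(112*(x + 5)) - 3/(80*(x + 1)) + 3/(280*(x - 9))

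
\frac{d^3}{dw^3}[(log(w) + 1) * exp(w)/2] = (w^3*exp(w)*log(w) + w^3*exp(w) + 3*w^2*exp(w) - 3*w*exp(w) + 2*exp(w))/(2*w^3)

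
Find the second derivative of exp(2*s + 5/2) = 4*exp(2*s + 5/2)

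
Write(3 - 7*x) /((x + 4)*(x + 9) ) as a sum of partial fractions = -66/(5*(x + 9)) + 31/(5*(x + 4))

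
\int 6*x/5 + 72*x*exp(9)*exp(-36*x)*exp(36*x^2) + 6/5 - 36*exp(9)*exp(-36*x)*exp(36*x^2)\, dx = 3*x^2/5 + 6*x/5 + exp(9*(2*x - 1)^2) + C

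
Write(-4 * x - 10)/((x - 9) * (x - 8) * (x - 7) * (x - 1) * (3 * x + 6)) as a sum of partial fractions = -1/(4455*(x + 2)) + 1/(216*(x - 1)) - 19/(162*(x - 7)) + 1/(5*(x - 8)) - 23/(264*(x - 9))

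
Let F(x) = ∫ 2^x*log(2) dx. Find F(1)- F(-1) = 3/2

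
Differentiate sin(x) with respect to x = cos(x)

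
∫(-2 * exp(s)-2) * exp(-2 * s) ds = (2*exp(s) + 1)*exp(-2*s) + C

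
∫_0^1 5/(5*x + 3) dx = -log(9) + log(24)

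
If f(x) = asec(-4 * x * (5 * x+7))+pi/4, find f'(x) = (-10*x - 7)/(100*x^4*sqrt(1 - 1/(400*x^4 + 1120*x^3 + 784*x^2)) + 280*x^3*sqrt(1 - 1/(400*x^4 + 1120*x^3 + 784*x^2)) + 196*x^2*sqrt(1 - 1/(400*x^4 + 1120*x^3 + 784*x^2)))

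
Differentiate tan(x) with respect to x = cos(x)^(-2)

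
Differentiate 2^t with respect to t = 2^t*log(2)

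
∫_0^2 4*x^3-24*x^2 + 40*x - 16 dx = 0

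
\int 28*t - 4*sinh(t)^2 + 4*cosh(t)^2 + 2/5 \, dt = 14*t^2 + 22*t/5 + C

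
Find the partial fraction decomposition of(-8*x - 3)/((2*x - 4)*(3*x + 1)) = 1/(14*(3*x + 1)) - 19/(14*(x - 2))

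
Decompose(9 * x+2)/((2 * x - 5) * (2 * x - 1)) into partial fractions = -13/(8*(2*x - 1)) + 49/(8*(2*x - 5))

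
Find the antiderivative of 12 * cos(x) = 12*sin(x) + C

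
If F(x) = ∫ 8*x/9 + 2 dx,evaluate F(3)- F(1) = 68/9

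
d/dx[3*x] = 3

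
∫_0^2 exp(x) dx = -1 + exp(2)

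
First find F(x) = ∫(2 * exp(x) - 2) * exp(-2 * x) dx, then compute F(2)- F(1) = -(-1 + exp(-1))^2 + (-1 + exp(-2))^2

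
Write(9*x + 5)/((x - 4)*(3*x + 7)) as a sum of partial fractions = 48/(19*(3*x + 7)) + 41/(19*(x - 4))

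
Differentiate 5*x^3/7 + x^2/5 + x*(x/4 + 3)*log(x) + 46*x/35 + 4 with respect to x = 15*x^2/7 + x*log(x)/2 + 13*x/20 + 3*log(x) + 151/35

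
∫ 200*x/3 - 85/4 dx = 100*x^2/3 - 85*x/4 + C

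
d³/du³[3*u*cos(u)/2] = 3*u*sin(u)/2 - 9*cos(u)/2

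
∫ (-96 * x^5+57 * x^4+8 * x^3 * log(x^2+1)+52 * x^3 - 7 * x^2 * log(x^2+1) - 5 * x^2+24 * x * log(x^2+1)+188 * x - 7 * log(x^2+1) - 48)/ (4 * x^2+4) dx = (3*x^2 - 2*x + log(x^2 + 1))*(-8*x^2 + x + 4*log(x^2 + 1) + 24)/4 + C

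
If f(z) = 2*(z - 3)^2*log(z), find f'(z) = (4*z^2*log(z) + 2*z^2 - 12*z*log(z) - 12*z + 18)/z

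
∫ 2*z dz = z^2 + C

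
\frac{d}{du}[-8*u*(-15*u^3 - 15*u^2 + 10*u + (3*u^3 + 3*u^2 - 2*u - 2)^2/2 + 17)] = -252*u^6 - 432*u^5 + 60*u^4 + 864*u^3 + 456*u^2 - 224*u - 152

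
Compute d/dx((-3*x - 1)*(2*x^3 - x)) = -24*x^3 - 6*x^2 + 6*x + 1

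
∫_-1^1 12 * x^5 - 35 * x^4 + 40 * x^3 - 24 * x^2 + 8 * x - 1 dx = -32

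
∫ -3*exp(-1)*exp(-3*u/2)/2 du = exp(-3*u/2 - 1) + C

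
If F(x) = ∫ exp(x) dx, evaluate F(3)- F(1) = -E + exp(3)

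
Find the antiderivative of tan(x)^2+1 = tan(x) + C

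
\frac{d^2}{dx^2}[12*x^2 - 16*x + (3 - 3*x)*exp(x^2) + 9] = -12*x^3*exp(x^2) + 12*x^2*exp(x^2) - 18*x*exp(x^2) + 6*exp(x^2) + 24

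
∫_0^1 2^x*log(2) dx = 1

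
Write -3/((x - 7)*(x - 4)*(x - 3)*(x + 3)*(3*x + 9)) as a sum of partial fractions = 43/(44100*(x + 3)) + 1/(420*(x + 3)^2) - 1/(144*(x - 3)) + 1/(147*(x - 4)) - 1/(1200*(x - 7))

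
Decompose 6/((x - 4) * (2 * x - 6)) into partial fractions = -3/(x - 3) + 3/(x - 4)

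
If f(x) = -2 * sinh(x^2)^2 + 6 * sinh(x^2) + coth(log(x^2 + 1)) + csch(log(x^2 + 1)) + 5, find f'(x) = 4*x*(-x^2*sinh(2*x^2) + 3*x^2*cosh(x^2) - sinh(2*x^2) + 3*cosh(x^2) - cosh(log(x^2 + 1))/(cosh(2*log(x^2 + 1)) - 1) - 1/(cosh(2*log(x^2 + 1)) - 1))/(x^2 + 1)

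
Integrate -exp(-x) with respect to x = exp(-x) + C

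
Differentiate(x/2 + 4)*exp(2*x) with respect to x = x*exp(2*x) + 17*exp(2*x)/2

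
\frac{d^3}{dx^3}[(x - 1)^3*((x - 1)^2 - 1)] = 60*x^2 - 120*x + 54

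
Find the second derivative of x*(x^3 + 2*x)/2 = 6*x^2 + 2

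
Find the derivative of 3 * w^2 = 6*w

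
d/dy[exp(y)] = exp(y)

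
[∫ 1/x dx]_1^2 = -log(6) + log(12)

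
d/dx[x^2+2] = 2*x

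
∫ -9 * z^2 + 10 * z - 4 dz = -3*z^3 + 5*z^2 - 4*z + C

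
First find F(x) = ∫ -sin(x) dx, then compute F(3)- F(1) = cos(3) - cos(1)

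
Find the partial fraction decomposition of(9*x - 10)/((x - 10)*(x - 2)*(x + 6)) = -1/(2*(x + 6)) - 1/(8*(x - 2)) + 5/(8*(x - 10))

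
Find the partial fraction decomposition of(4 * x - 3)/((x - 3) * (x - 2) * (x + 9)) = -13/(44*(x + 9)) - 5/(11*(x - 2)) + 3/(4*(x - 3))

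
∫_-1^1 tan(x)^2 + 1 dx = 2*tan(1)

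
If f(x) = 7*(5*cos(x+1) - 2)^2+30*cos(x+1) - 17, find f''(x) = 110*cos(x + 1) - 350*cos(2*x + 2)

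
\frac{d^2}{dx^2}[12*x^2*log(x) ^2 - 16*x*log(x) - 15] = (24*x*log(x)^2 + 72*x*log(x) + 24*x - 16)/x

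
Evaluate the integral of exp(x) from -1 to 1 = E - exp(-1)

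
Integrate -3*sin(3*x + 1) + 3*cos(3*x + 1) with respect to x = sqrt(2)*sin(3*x + pi/4 + 1) + C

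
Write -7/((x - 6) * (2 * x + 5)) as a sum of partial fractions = 14/(17*(2*x + 5)) - 7/(17*(x - 6))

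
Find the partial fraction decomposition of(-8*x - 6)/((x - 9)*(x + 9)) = -11/(3*(x + 9)) - 13/(3*(x - 9))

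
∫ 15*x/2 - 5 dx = 15*x^2/4 - 5*x + C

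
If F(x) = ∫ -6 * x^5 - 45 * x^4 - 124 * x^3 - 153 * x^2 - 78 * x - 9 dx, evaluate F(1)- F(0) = -140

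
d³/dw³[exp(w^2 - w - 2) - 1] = (8*w^3 - 12*w^2 + 18*w - 7)*exp(w^2 - w - 2)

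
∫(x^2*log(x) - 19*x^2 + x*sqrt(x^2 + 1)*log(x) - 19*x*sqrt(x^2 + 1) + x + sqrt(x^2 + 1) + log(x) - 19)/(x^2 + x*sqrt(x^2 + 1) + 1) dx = x*log(x) - 20*x + log(x + sqrt(x^2 + 1)) + C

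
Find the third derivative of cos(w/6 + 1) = sin(w/6 + 1)/216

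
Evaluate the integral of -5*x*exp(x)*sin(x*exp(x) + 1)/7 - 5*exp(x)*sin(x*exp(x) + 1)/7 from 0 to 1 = 5*cos(1 + E)/7 - 5*cos(1)/7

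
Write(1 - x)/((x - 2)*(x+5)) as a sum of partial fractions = -6/(7*(x + 5)) - 1/(7*(x - 2))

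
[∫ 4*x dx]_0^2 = 8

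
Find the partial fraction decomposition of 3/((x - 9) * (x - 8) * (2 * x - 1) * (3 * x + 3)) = 8/(765*(2*x - 1)) - 1/(270*(x + 1)) - 1/(135*(x - 8)) + 1/(170*(x - 9))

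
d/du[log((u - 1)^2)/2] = 1/(u - 1)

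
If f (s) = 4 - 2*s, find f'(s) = -2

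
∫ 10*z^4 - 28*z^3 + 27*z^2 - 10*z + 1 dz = 2*z^5 - 7*z^4 + 9*z^3 - 5*z^2 + z + C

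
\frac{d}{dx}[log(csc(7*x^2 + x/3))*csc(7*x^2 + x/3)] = -(14*x*log(1/sin(x*(7*x + 1/3))) + 14*x + log(1/sin(x*(7*x + 1/3)))/3 + 1/3)*cos(x*(7*x + 1/3))/sin(x*(7*x + 1/3))^2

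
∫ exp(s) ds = exp(s) + C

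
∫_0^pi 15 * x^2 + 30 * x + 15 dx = -5 + 5*(1 + pi)^3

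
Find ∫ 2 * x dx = x^2 + C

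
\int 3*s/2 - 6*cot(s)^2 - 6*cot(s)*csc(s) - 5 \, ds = 3*s^2/4 + s + 6*cot(s) + 6*csc(s) + C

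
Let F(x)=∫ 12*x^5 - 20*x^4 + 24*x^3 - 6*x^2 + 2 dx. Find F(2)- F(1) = 80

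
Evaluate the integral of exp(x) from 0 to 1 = -1 + E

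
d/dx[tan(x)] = cos(x)^(-2)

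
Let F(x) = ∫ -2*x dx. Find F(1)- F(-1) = 0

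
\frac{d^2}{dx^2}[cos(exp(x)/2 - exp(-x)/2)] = (-exp(4*x)*cos((exp(x) - exp(-x))/2) - 2*exp(3*x)*sin((exp(x) - exp(-x))/2) - 2*exp(2*x)*cos((exp(x) - exp(-x))/2) + 2*exp(x)*sin((exp(x) - exp(-x))/2) - cos((exp(x) - exp(-x))/2))*exp(-2*x)/4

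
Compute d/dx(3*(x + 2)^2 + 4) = 6*x + 12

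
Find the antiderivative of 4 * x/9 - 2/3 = 2*x^2/9 - 2*x/3 + C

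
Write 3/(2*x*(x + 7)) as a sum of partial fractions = -3/(14*(x + 7)) + 3/(14*x)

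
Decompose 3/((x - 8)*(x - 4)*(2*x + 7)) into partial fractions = 4/(115*(2*x + 7)) - 1/(20*(x - 4)) + 3/(92*(x - 8))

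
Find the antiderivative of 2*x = x^2 + C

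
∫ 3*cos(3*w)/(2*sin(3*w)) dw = log(sin(3*w))/2 + C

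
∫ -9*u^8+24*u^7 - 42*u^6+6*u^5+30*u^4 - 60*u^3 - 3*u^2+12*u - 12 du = -u^9 + 3*u^8 - 6*u^7 + u^6 + 6*u^5 - 15*u^4 - u^3 + 6*u^2 - 12*u + C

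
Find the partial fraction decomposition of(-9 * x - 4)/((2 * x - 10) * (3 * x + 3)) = -5/(36*(x + 1)) - 49/(36*(x - 5))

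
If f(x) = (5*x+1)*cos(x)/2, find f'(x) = -5*x*sin(x)/2 - sin(x)/2 + 5*cos(x)/2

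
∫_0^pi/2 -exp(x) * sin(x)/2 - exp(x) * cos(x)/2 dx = -exp(pi/2)/2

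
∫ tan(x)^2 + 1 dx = tan(x) + C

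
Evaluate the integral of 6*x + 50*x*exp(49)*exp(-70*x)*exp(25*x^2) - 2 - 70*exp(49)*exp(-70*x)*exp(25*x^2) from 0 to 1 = -exp(49) + 1 + exp(4)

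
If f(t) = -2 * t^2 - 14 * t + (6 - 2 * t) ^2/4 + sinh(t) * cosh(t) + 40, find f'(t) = -2*t + cosh(2*t) - 20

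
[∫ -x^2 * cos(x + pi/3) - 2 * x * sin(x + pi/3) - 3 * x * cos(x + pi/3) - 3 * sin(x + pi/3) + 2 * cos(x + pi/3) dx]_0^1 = -2*sin(1 + pi/3) - sqrt(3)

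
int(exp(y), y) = exp(y) + C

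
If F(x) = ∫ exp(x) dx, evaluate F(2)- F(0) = -1 + exp(2)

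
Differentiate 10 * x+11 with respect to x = 10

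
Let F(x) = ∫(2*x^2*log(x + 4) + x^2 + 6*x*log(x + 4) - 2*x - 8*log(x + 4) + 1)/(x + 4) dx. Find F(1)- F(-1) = -4*log(3)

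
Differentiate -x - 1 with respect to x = -1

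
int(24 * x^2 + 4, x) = 8*x^3 + 4*x + C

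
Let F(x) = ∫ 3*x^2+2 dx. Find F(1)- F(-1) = 6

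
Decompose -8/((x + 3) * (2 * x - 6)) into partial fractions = 2/(3*(x + 3)) - 2/(3*(x - 3))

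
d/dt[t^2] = 2*t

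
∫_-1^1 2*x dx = 0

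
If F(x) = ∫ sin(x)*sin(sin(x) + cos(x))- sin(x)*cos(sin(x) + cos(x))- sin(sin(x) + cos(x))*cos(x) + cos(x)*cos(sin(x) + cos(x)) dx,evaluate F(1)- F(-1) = sqrt(2)*(-sin(sqrt(2)*cos(pi/4 + 1) + pi/4) + sin(pi/4 + sqrt(2)*sin(pi/4 + 1)))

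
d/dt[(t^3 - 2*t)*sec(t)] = (t^3*sin(t)/cos(t) + 3*t^2 - 2*t*sin(t)/cos(t) - 2)/cos(t)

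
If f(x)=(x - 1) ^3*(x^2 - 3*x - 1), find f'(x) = 5*x^4 - 24*x^3 + 33*x^2 - 14*x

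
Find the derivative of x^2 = 2*x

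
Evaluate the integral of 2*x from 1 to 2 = 3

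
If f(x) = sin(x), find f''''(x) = sin(x)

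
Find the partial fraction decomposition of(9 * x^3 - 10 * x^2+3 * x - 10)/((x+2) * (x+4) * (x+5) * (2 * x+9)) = -8369/(5*(2*x + 9)) + 1400/(3*(x + 5)) + 379/(x + 4) - 64/(15*(x + 2))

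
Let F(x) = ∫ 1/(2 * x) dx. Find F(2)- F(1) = log(2)/2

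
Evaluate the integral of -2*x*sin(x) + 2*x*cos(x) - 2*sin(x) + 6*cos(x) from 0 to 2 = -4 + 8*cos(2) + 8*sin(2)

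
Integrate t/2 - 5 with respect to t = t^2/4 - 5*t + C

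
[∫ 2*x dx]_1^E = -1 + exp(2)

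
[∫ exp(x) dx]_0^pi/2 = -1 + exp(pi/2)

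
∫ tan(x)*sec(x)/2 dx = sec(x)/2 + C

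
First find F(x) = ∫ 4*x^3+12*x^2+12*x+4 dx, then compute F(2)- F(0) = 80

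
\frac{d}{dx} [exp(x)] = exp(x)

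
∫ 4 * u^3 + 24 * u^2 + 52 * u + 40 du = u^4 + 8*u^3 + 26*u^2 + 40*u + C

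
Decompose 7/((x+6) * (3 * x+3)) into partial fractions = -7/(15*(x + 6)) + 7/(15*(x + 1))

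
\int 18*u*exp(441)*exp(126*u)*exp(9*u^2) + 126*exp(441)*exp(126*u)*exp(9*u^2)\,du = exp(9*(u + 7)^2) + C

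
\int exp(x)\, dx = exp(x) + C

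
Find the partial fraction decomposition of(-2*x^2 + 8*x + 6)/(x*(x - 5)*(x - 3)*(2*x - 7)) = -76/(21*(2*x - 7)) + 2/(x - 3) - 2/(15*(x - 5)) - 2/(35*x)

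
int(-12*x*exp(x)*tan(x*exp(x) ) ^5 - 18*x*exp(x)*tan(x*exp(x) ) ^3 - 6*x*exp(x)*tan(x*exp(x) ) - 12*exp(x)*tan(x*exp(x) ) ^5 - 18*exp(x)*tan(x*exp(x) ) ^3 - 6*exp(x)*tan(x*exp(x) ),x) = -3*tan(x*exp(x))^2/cos(x*exp(x))^2 + C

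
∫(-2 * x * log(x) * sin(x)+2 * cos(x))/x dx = 2*log(x)*cos(x) + C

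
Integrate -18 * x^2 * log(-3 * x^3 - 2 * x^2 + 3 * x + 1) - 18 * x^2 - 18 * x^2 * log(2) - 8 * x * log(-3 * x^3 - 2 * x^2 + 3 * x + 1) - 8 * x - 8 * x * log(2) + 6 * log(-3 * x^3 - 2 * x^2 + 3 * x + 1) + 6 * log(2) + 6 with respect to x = -2*(3*x^3 + 2*x^2 - 3*x - 1)*log(-6*x^3 - 4*x^2 + 6*x + 2) + C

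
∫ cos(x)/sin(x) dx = log(-sin(x)) + C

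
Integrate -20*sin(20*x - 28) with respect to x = cos(20*x - 28) + C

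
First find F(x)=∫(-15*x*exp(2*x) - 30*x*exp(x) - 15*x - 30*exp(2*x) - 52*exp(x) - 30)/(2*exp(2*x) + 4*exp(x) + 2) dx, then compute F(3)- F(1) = -60 - 4*E/(1 + E) + 4*exp(3)/(1 + exp(3))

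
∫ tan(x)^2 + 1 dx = tan(x) + C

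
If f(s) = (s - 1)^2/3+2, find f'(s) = 2*s/3 - 2/3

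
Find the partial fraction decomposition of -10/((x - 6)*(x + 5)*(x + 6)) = -5/(6*(x + 6)) + 10/(11*(x + 5)) - 5/(66*(x - 6))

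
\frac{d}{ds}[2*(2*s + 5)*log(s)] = (4*s*log(s) + 4*s + 10)/s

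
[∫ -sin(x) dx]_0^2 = -1 + cos(2)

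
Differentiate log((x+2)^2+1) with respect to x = (2*x + 4)/(x^2 + 4*x + 5)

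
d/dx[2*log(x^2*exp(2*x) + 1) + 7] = (4*x^2*exp(2*x) + 4*x*exp(2*x))/(x^2*exp(2*x) + 1)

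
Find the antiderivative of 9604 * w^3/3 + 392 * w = 2401*w^4/3 + 196*w^2 + C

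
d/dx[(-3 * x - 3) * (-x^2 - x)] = 9*x^2 + 12*x + 3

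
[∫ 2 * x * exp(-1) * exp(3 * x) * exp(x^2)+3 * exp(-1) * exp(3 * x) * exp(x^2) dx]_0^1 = -exp(-1) + exp(3)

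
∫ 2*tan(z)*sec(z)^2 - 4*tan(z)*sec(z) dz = (sec(z) - 2)^2 + C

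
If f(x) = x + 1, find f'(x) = 1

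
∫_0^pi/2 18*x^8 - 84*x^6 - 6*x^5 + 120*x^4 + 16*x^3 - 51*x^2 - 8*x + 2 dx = -pi^3/8 - (-pi + pi^3/8)^2 + 2*(-pi + pi^3/8)^3 + pi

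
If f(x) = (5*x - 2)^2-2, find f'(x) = 50*x - 20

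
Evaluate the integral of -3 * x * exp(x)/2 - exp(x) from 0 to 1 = -E - 1/2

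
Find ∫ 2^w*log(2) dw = 2^w + C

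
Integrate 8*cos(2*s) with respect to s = 4*sin(2*s) + C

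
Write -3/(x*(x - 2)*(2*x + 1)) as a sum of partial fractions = -12/(5*(2*x + 1)) - 3/(10*(x - 2)) + 3/(2*x)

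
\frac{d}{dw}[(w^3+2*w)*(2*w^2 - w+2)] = 10*w^4 - 4*w^3 + 18*w^2 - 4*w + 4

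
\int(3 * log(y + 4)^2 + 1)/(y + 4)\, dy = log(y + 4)^3 + log(y + 4) + C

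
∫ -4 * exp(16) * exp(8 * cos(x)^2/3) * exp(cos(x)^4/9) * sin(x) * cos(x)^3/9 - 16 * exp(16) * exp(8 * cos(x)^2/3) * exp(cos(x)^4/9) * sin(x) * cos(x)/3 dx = exp((cos(x)^2 + 12)^2/9) + C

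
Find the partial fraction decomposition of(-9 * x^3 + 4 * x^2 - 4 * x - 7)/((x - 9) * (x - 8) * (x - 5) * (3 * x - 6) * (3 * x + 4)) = 723/(164920*(3*x + 4)) + 71/(3780*(x - 2)) - 263/(513*(x - 5)) + 4391/(1512*(x - 8)) - 1570/(651*(x - 9))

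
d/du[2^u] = 2^u*log(2)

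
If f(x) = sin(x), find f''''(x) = sin(x)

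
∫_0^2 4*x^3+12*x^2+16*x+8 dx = 96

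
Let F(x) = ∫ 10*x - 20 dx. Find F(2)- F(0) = -20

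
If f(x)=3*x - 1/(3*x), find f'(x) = (9*x^2 + 1)/(3*x^2)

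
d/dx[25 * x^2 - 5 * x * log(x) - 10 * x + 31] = 50*x - 5*log(x) - 15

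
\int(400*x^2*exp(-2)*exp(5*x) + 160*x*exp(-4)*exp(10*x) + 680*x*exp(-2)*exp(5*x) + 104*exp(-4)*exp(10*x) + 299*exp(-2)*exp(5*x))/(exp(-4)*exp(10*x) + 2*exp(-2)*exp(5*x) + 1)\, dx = (80*x^2 + 104*x + 39)*exp(5*x)/(exp(5*x) + exp(2)) + C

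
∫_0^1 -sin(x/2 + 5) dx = -2*cos(5) + 2*cos(11/2)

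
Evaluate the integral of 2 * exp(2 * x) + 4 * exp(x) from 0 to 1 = -6 + 2*E + (1 + E)^2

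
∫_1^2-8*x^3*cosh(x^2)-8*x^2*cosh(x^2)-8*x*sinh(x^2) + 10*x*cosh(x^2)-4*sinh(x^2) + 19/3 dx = -19*sinh(4) + 3*sinh(1) + 19/3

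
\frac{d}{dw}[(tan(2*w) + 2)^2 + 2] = 4*(sin(2*w)/cos(2*w) + 2)/cos(2*w)^2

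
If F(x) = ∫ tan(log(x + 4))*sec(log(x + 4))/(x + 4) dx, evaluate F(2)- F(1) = sec(log(6)) - sec(log(5))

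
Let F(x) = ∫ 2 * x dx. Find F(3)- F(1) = 8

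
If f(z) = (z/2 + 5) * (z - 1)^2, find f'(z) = 3*z^2/2 + 8*z - 19/2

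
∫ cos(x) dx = sin(x) + C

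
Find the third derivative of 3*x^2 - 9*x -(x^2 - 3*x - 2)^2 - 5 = 36 - 24*x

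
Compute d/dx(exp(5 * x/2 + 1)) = 5*exp(5*x/2 + 1)/2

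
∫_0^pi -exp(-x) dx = -1 + exp(-pi)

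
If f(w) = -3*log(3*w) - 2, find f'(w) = -3/w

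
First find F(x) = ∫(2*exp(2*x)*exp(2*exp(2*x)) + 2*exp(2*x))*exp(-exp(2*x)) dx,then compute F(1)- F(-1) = -exp(exp(-2)) - exp(-exp(2)) + exp(-exp(-2)) + exp(exp(2))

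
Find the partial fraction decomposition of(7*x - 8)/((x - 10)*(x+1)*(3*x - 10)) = -69/(130*(3*x - 10)) - 15/(143*(x + 1)) + 31/(110*(x - 10))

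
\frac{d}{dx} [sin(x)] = cos(x)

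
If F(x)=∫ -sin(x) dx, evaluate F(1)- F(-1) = 0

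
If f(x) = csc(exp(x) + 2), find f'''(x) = (exp(2*x)*cos(exp(x) + 2)/sin(exp(x) + 2) - 6*exp(2*x)*cos(exp(x) + 2)/sin(exp(x) + 2)^3 - 3*exp(x) + 6*exp(x)/sin(exp(x) + 2)^2 - cos(exp(x) + 2)/sin(exp(x) + 2))*exp(x)/sin(exp(x) + 2)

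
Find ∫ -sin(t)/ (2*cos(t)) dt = log(3*cos(t))/2 + C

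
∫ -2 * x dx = -x^2 + C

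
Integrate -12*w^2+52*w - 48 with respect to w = -4*w^3 + 26*w^2 - 48*w + C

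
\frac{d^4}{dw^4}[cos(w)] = cos(w)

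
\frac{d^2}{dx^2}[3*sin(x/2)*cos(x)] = 3*sin(x/2)/8 - 27*sin(3*x/2)/8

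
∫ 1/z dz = log(z) + C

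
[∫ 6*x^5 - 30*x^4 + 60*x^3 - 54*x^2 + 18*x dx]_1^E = -1 + (1 + (-1 + E)^3)^2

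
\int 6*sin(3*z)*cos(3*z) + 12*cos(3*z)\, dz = (sin(3*z) + 2)^2 + C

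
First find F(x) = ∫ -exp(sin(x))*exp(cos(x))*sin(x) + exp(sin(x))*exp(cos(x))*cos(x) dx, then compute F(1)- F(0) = -E + exp(cos(1) + sin(1))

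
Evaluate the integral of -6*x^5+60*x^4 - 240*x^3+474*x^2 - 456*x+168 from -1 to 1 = 676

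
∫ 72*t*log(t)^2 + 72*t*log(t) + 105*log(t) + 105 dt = 3*t*(12*t*log(t) + 35)*log(t) + C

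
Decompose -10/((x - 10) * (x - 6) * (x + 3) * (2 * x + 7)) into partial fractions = 80/(513*(2*x + 7)) - 10/(117*(x + 3)) + 5/(342*(x - 6)) - 5/(702*(x - 10))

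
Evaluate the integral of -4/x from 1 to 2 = -4*log(2)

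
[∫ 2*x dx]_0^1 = 1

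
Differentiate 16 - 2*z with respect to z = -2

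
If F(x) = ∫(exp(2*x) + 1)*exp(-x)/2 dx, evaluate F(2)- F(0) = -exp(-2)/2 + exp(2)/2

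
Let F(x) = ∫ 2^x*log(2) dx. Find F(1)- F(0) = 1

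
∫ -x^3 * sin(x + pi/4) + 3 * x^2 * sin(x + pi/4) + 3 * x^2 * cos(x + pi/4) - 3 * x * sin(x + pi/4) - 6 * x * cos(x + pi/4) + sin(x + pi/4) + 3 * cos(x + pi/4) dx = (x - 1)^3*cos(x + pi/4) + C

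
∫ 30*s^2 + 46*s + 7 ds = 10*s^3 + 23*s^2 + 7*s + C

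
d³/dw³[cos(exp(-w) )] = (exp(2*w)*sin(exp(-w)) + 3*exp(w)*cos(exp(-w)) - sin(exp(-w)))*exp(-3*w)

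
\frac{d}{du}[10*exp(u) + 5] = 10*exp(u)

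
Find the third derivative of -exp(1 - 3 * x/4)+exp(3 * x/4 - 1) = (27*exp(3*x/2 - 2) + 27)*exp(1 - 3*x/4)/64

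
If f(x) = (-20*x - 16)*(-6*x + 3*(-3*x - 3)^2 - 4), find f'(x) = -1620*x^2 - 2784*x - 1228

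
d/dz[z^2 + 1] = 2*z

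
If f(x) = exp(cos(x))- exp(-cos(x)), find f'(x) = -(exp(cos(x)) + exp(-cos(x)))*sin(x)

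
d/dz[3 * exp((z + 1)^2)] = 6*z*exp(z^2 + 2*z + 1) + 6*exp(z^2 + 2*z + 1)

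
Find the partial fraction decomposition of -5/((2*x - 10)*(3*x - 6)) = 5/(18*(x - 2)) - 5/(18*(x - 5))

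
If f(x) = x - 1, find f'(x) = 1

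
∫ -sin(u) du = cos(u) + C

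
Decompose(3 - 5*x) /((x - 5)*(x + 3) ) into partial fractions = -9/(4*(x + 3)) - 11/(4*(x - 5))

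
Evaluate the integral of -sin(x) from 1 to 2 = -cos(1) + cos(2)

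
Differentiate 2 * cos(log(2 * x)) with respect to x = -2*sin(log(x) + log(2))/x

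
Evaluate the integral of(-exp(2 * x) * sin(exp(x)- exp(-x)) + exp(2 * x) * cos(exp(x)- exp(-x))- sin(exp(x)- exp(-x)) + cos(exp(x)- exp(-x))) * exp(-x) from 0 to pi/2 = -1 - sin(-exp(pi/2) + exp(-pi/2)) + cos(-exp(pi/2) + exp(-pi/2))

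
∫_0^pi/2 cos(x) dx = 1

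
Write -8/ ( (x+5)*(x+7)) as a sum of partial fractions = 4/(x + 7) - 4/(x + 5)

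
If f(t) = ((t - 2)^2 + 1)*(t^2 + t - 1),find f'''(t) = 24*t - 18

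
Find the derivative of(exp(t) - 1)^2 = 2*exp(2*t) - 2*exp(t)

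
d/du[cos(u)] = -sin(u)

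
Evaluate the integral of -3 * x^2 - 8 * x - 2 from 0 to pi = (3 + pi)*(-pi^2 - pi + 1) - 3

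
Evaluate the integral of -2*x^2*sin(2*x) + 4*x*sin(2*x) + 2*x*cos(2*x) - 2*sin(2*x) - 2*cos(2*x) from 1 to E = (-1 + E)^2*cos(2*E)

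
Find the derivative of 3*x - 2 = 3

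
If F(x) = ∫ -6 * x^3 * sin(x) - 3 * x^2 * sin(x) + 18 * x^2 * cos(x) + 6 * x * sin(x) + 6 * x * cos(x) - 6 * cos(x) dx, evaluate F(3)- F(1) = 171*cos(3) - 3*cos(1)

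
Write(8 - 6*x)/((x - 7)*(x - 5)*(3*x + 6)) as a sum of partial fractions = 20/(189*(x + 2)) + 11/(21*(x - 5)) - 17/(27*(x - 7))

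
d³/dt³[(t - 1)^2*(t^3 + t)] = 60*t^2 - 48*t + 12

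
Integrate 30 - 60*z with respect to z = -30*z^2 + 30*z + C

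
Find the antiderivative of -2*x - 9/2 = -x^2 - 9*x/2 + C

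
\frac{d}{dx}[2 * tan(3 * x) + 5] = 6/cos(3*x)^2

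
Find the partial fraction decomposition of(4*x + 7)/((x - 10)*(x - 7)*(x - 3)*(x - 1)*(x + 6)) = -17/(13104*(x + 6)) - 11/(756*(x - 1)) + 19/(504*(x - 3)) - 35/(936*(x - 7)) + 47/(3024*(x - 10))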